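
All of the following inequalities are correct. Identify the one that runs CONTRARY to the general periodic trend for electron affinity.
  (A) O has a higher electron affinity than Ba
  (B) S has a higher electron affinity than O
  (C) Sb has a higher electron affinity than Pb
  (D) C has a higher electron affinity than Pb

The general trend: electron affinity increases across a period and decreases down a group.
(A) O (period 2, group 16) vs Ba (period 6, group 2): the stated order agrees with the simple trend.
(B) S (period 3, group 16) vs O (period 2, group 16): the stated order contradicts the simple trend.
(C) Sb (period 5, group 15) vs Pb (period 6, group 14): the stated order agrees with the simple trend.
(D) C (period 2, group 14) vs Pb (period 6, group 14): the stated order agrees with the simple trend.
The exception is (B): the compact 2p subshell of O repels the added electron more than S's larger 3p does.

(B)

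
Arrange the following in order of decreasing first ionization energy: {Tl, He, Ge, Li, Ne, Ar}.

He, Ne, Ar, Ge, Tl, Li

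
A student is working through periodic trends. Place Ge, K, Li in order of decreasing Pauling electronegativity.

Ge > Li > K

Li is in period 2, group 1; K is in period 4, group 1; Ge is in period 4, group 14.
Smaller atoms with higher effective nuclear charge are more electronegative.
Here both period and group differ, so the two effects have to be weighed against each other.
Li > K: they share group 1; the group trend gives Li the larger value.
Ge > Li: period and group pull opposite ways; the across-period shift dominates (2.01 vs 0.98).
For reference (Pauling): Li 0.98, K 0.82, Ge 2.01.
So from highest to lowest: Ge > Li > K.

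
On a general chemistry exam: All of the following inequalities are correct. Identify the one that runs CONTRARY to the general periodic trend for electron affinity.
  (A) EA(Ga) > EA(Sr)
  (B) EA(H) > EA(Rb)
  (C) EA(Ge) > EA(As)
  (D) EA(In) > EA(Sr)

(C)

The general trend: electron affinity increases across a period and decreases down a group.
(A) Ga (period 4, group 13) vs Sr (period 5, group 2): the stated order agrees with the simple trend.
(B) H (period 1, group 1) vs Rb (period 5, group 1): the stated order agrees with the simple trend.
(C) Ge (period 4, group 14) vs As (period 4, group 15): the stated order contradicts the simple trend.
(D) In (period 5, group 13) vs Sr (period 5, group 2): the stated order agrees with the simple trend.
The exception is (C): adding an electron to As's half-filled 4p³ is unfavourable, so Ge (4p²) has the more exothermic EA.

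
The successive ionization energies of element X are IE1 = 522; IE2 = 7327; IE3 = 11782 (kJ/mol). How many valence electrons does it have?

Look for the largest jump between consecutive ionization energies: IE2/IE1 ≈ 14.0, far larger than any earlier ratio.
That jump marks the point where a core electron is being removed. So the atom has 1 valence electron.

1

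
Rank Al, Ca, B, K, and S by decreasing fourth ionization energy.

IE_4 is the cost of taking one more electron from the +3 cation: Al³⁺ is the bare [Ne] core; Ca³⁺ is already 1 electron into the core; B³⁺ is the bare [He] core; K³⁺ is already 2 electrons into the core; S³⁺ still has 3 valence electrons.
Pulling an electron out of a noble-gas core costs far more than removing a remaining valence electron, so K, Ca, Al and B sit at the high end of IE_4.
Approximate IE_4 values (kJ/mol): Al 11577, Ca 6491, B 25026, K 5877, S 4556.
Putting it together, IE_4: S < K < Ca < Al < B.

B > Al > Ca > K > S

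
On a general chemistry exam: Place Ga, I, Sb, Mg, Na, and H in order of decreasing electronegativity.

H is in period 1, group 1; Na is in period 3, group 1; Mg is in period 3, group 2; Ga is in period 4, group 13; Sb is in period 5, group 15; I is in period 5, group 17.
Smaller atoms with higher effective nuclear charge are more electronegative.
Here both period and group differ, so the two effects have to be weighed against each other.
Mg > Na: Mg lies to the right of Na in period 3, so the across-period effect alone puts Mg higher.
Ga > Mg: the two effects oppose for this pair; the across-period effect wins (1.81 vs 1.31).
Sb > Ga: period and group pull opposite ways; the across-period shift dominates (2.05 vs 1.81).
H > Sb: the two effects oppose for this pair; the down-group effect wins (2.20 vs 2.05).
I > H: period and group pull opposite ways; the across-period shift dominates (2.66 vs 2.20).
For reference (Pauling): H 2.20, Na 0.93, Mg 1.31, Ga 1.81, Sb 2.05, I 2.66.
So from highest to lowest: I > H > Sb > Ga > Mg > Na.

I > H > Sb > Ga > Mg > Na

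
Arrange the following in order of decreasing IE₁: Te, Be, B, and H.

Across a period the outer electron is held more tightly (higher IE₁); down a group it sits in a higher shell, more shielded, and comes off more easily.
These span different periods and groups, so the two trends combine.
Te > B: period and group pull opposite ways; the across-period shift dominates (869 vs 801 kJ/mol).
Be > Te: period and group pull opposite ways; the down-group shift dominates (900 vs 869 kJ/mol).
H > Be: period and group pull opposite ways; the down-group shift dominates (1312 vs 900 kJ/mol).
Note the exception: Be has a higher first ionization energy than B, contrary to the simple trend — removing B's lone 2p electron is easier than breaking Be's filled 2s².
Tabulated first ionization energy (kJ/mol): H 1312, Be 900, B 801, Te 869.
So from highest to lowest: H > Be > Te > B.

H, Be, Te, B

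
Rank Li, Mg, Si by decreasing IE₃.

Li > Mg > Si

Consider each +2 ion: Li²⁺ is already 1 electron into the core; Mg²⁺ is the bare [Ne] core; Si²⁺ still has 2 valence electrons.
Breaking into a closed-shell core is much more expensive than removing a leftover valence electron — Mg and Li have the largest IE_3 here.
Approximate IE_3 values (kJ/mol): Li 11815, Mg 7733, Si 3232.
Hence IE_3: Si < Mg < Li.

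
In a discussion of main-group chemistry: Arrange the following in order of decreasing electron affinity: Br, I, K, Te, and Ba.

K is in period 4, group 1; Br is in period 4, group 17; Te is in period 5, group 16; I is in period 5, group 17; Ba is in period 6, group 2.
Adding an electron releases more energy for atoms nearer the top right (short of the noble gases).
Here both period and group differ, so the two effects have to be weighed against each other.
K > Ba: the two effects oppose for this pair; the down-group effect wins (48 vs 14 kJ/mol).
Te > K: period and group pull opposite ways; the across-period shift dominates (190 vs 48 kJ/mol).
I > Te: I lies to the right of Te in period 5, so the across-period effect alone puts I higher.
Br > I: Br sits above I in group 17, so the down-group effect alone puts Br higher.
For reference (kJ/mol): K 48, Br 325, Te 190, I 295, Ba 14.
So from highest to lowest: Br > I > Te > K > Ba.

Br > I > Te > K > Ba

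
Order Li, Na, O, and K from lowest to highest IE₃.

After 2 electrons have been removed, what remains? Li²⁺ is already 1 electron into the core; Na²⁺ is already 1 electron into the core; O²⁺ still has 4 valence electrons; K²⁺ is already 1 electron into the core.
Usually core removal costs more than valence removal, but here the competition is close: a tightly held n=2 valence electron can cost more to remove than an n=3 core electron, so the actual values have to decide it.
Tabulated IE_3 (kJ/mol): Li 11815, Na 6910, O 5300, K 4420.
So the third ionization energies run K < O < Na < Li.

K < O < Na < Li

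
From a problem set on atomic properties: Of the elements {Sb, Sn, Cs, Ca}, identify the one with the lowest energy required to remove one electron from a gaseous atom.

Removing the outermost electron gets harder across a period and easier down a group.
Neither a single period nor a single group — weigh both effects.
Ca > Cs: both effects reinforce here, so Ca is clearly the higher of the two.
Sn > Ca: the two effects oppose for this pair; the across-period effect wins (709 vs 590 kJ/mol).
Sb > Sn: both are in period 5; the period trend gives Sb the larger value.
For reference (kJ/mol): Ca 590, Sn 709, Sb 831, Cs 376.
The lowest energy required to remove one electron from a gaseous atom among these belongs to Cs.

Cs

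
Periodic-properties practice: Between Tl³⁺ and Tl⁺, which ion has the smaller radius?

Both ions have Z = 81 protons, but Tl³⁺ has lost more electrons, so its remaining electrons feel a larger effective nuclear charge per electron and are pulled in more tightly.
Higher positive charge → smaller ion, so Tl⁺ > Tl³⁺.

Tl³⁺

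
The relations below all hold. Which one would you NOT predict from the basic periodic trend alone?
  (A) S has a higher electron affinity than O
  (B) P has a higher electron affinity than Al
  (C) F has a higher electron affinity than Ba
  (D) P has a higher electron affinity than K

The general trend: electron affinity increases across a period and decreases down a group.
(A) S (period 3, group 16) vs O (period 2, group 16): the stated order contradicts the simple trend.
(B) P (period 3, group 15) vs Al (period 3, group 13): the stated order agrees with the simple trend.
(C) F (period 2, group 17) vs Ba (period 6, group 2): the stated order agrees with the simple trend.
(D) P (period 3, group 15) vs K (period 4, group 1): the stated order agrees with the simple trend.
The exception is (A): the compact 2p subshell of O repels the added electron more than S's larger 3p does.

(A)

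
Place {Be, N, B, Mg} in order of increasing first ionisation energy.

Mg < B < Be < N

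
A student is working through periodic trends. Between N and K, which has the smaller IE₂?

N

IE_2 is the cost of taking one more electron from the +1 cation: N⁺ still has 4 valence electrons; K⁺ is the bare [Ar] core.
Core electrons are held far more tightly than valence electrons, so K tops the IE_2 order.
The numbers (kJ/mol): N 2856, K 3052.
So the second ionization energies run N < K.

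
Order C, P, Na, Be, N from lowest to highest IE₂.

Be < P < C < N < Na

Consider each +1 ion: C⁺ still has 3 valence electrons; P⁺ still has 4 valence electrons; Na⁺ is the bare [Ne] core; Be⁺ still has 1 valence electron; N⁺ still has 4 valence electrons.
Breaking into a closed-shell core is much more expensive than removing a leftover valence electron — Na has the largest IE_2 here.
Valence configurations: C⁺ [He]2s²2p¹, P⁺ [Ne]3s²3p², Be⁺ [He]2s¹, N⁺ [He]2s²2p².
Approximate IE_2 values (kJ/mol): C 2353, P 1907, Na 4562, Be 1757, N 2856.
Overall IE_2 order: Be < P < C < N < Na.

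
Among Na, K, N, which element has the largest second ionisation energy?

Na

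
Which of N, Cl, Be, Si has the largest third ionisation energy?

The third ionization energy removes an electron from the +2 ion. For each element: N²⁺ still has 3 valence electrons; Cl²⁺ still has 5 valence electrons; Be²⁺ is the bare [He] core; Si²⁺ still has 2 valence electrons.
Breaking into a closed-shell core is much more expensive than removing a leftover valence electron — Be has the largest IE_3 here.
Valence configurations: N²⁺ [He]2s²2p¹, Cl²⁺ [Ne]3s²3p³, Si²⁺ [Ne]3s².
The numbers (kJ/mol): N 4578, Cl 3822, Be 14849, Si 3232.
Hence IE_3: Si < Cl < N < Be.

Be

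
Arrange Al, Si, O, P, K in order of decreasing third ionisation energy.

After 2 electrons have been removed, what remains? Al²⁺ still has 1 valence electron; Si²⁺ still has 2 valence electrons; O²⁺ still has 4 valence electrons; P²⁺ still has 3 valence electrons; K²⁺ is already 1 electron into the core.
Usually core removal costs more than valence removal, but here the competition is close: a tightly held n=2 valence electron can cost more to remove than an n=3 core electron, so the actual values have to decide it.
Valence configurations: Al²⁺ [Ne]3s¹, Si²⁺ [Ne]3s², O²⁺ [He]2s²2p², P²⁺ [Ne]3s²3p¹.
P²⁺ loses a lone 3p electron whereas Si²⁺ must break into a filled 3s² pair, so IE_3(Si) > IE_3(P) even though P has the higher nuclear charge.
Tabulated IE_3 (kJ/mol): Al 2745, Si 3232, O 5300, P 2914, K 4420.
Overall IE_3 order: Al < P < Si < K < O.

O > K > Si > P > Al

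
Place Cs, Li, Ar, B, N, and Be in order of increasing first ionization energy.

Cs, Li, B, Be, N, Ar

IE₁ increases left→right with effective nuclear charge and decreases top→bottom as the valence shell moves farther out.
Here both period and group differ, so the two effects have to be weighed against each other.
Li > Cs: Li sits above Cs in group 1, so the down-group effect alone puts Li higher.
B > Li: B lies to the right of Li in period 2, so the across-period effect alone puts B higher.
Be > B: this pair runs against the simple trend — see the exception note.
N > Be: N lies to the right of Be in period 2, so the across-period effect alone puts N higher.
Ar > N: period and group pull opposite ways; the across-period shift dominates (1521 vs 1402 kJ/mol).
Note the exception: Be has a higher first ionization energy than B, contrary to the simple trend — removing B's lone 2p electron is easier than breaking Be's filled 2s².
For reference (kJ/mol): Li 520, Be 900, B 801, N 1402, Ar 1521, Cs 376.
So from lowest to highest: Cs < Li < B < Be < N < Ar.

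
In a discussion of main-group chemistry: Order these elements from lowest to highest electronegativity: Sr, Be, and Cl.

Be is in period 2, group 2; Cl is in period 3, group 17; Sr is in period 5, group 2.
Atoms toward the upper right of the periodic table pull bonding electrons most strongly.
Here both period and group differ, so the two effects have to be weighed against each other.
Be > Sr: Be sits above Sr in group 2, so the down-group effect alone puts Be higher.
Cl > Be: period and group pull opposite ways; the across-period shift dominates (3.16 vs 1.57).
Approximate values (Pauling): Be 1.57, Cl 3.16, Sr 0.95.
So from lowest to highest: Sr < Be < Cl.

Sr < Be < Cl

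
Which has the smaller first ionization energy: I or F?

F is in period 2, group 17; I is in period 5, group 17.
Removing the outermost electron gets harder across a period and easier down a group.
All are in group 17, so first ionization energy increases up the group.
So I has the smaller first ionization energy (I < F).

I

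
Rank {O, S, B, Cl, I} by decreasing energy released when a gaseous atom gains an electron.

Adding an electron releases more energy for atoms nearer the top right (short of the noble gases).
Here both period and group differ, so the two effects have to be weighed against each other.
O > B: O lies to the right of B in period 2, so the across-period effect alone puts O higher.
S > O: this pair runs against the simple trend — see the exception note.
I > S: period and group pull opposite ways; the across-period shift dominates (295 vs 200 kJ/mol).
Cl > I: Cl sits above I in group 17, so the down-group effect alone puts Cl higher.
Note the exception: S has a higher electron affinity than O, contrary to the simple trend — the compact 2p subshell of O repels the added electron more than S's larger 3p does.
Approximate values (kJ/mol): B 27, O 141, S 200, Cl 349, I 295.
So from highest to lowest: Cl > I > S > O > B.

Cl, I, S, O, B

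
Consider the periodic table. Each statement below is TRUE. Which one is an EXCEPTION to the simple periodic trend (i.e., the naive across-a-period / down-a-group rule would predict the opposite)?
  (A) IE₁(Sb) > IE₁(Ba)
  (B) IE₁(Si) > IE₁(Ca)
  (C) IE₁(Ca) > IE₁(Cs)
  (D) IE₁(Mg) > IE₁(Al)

(D)

The general trend: first ionization energy increases across a period and decreases down a group.
(A) Sb (period 5, group 15) vs Ba (period 6, group 2): the stated order agrees with the simple trend.
(B) Si (period 3, group 14) vs Ca (period 4, group 2): the stated order agrees with the simple trend.
(C) Ca (period 4, group 2) vs Cs (period 6, group 1): the stated order agrees with the simple trend.
(D) Mg (period 3, group 2) vs Al (period 3, group 13): the stated order contradicts the simple trend.
The exception is (D): Al's single 3p electron is easier to remove than one from Mg's filled 3s².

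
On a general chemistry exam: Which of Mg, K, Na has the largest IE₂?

Na

After 1 electron has been removed, what remains? Mg⁺ still has 1 valence electron; K⁺ is the bare [Ar] core; Na⁺ is the bare [Ne] core.
Breaking into a closed-shell core is much more expensive than removing a leftover valence electron — K and Na have the largest IE_2 here.
Approximate IE_2 values (kJ/mol): Mg 1451, K 3052, Na 4562.
Putting it together, IE_2: Mg < K < Na.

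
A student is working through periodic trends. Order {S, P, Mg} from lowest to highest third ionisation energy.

IE_3 is the cost of taking one more electron from the +2 cation: S²⁺ still has 4 valence electrons; P²⁺ still has 3 valence electrons; Mg²⁺ is the bare [Ne] core.
Breaking into a closed-shell core is much more expensive than removing a leftover valence electron — Mg has the largest IE_3 here.
Valence configurations: S²⁺ [Ne]3s²3p², P²⁺ [Ne]3s²3p¹.
The numbers (kJ/mol): S 3357, P 2914, Mg 7733.
So the third ionization energies run P < S < Mg.

P < S < Mg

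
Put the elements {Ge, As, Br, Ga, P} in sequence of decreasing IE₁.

Br > P > As > Ge > Ga

IE₁ increases left→right with effective nuclear charge and decreases top→bottom as the valence shell moves farther out.
Here both period and group differ, so the two effects have to be weighed against each other.
Ge > Ga: Ge lies to the right of Ga in period 4, so the across-period effect alone puts Ge higher.
As > Ge: As lies to the right of Ge in period 4, so the across-period effect alone puts As higher.
P > As: they share group 15; the group trend gives P the larger value.
Br > P: period and group pull opposite ways; the across-period shift dominates (1140 vs 1012 kJ/mol).
Tabulated first ionization energy (kJ/mol): P 1012, Ga 579, Ge 762, As 947, Br 1140.
So from highest to lowest: Br > P > As > Ge > Ga.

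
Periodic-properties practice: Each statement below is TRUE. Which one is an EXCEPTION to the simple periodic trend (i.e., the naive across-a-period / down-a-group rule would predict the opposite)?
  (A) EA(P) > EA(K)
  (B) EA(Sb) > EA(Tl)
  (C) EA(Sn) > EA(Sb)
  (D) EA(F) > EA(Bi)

(C)

The general trend: electron affinity increases across a period and decreases down a group.
(A) P (period 3, group 15) vs K (period 4, group 1): the stated order agrees with the simple trend.
(B) Sb (period 5, group 15) vs Tl (period 6, group 13): the stated order agrees with the simple trend.
(C) Sn (period 5, group 14) vs Sb (period 5, group 15): the stated order contradicts the simple trend.
(D) F (period 2, group 17) vs Bi (period 6, group 15): the stated order agrees with the simple trend.
The exception is (C): adding an electron to Sb's half-filled 5p³ is unfavourable, so Sn has the more exothermic EA.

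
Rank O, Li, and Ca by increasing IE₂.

Ca < O < Li

After 1 electron has been removed, what remains? O⁺ still has 5 valence electrons; Li⁺ is the bare [He] core; Ca⁺ still has 1 valence electron.
Core electrons are held far more tightly than valence electrons, so Li tops the IE_2 order.
Valence configurations: O⁺ [He]2s²2p³, Ca⁺ [Ar]4s¹.
Approximate IE_2 values (kJ/mol): O 3388, Li 7298, Ca 1145.
Overall IE_2 order: Ca < O < Li.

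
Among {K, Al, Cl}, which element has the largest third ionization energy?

K

Consider each +2 ion: K²⁺ is already 1 electron into the core; Al²⁺ still has 1 valence electron; Cl²⁺ still has 5 valence electrons.
Breaking into a closed-shell core is much more expensive than removing a leftover valence electron — K has the largest IE_3 here.
Valence configurations: Al²⁺ [Ne]3s¹, Cl²⁺ [Ne]3s²3p³.
Tabulated IE_3 (kJ/mol): K 4420, Al 2745, Cl 3822.
Putting it together, IE_3: Al < Cl < K.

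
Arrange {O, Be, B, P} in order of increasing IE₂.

After 1 electron has been removed, what remains? O⁺ still has 5 valence electrons; Be⁺ still has 1 valence electron; B⁺ still has 2 valence electrons; P⁺ still has 4 valence electrons.
All are still removing valence electrons, so compare the +1 ions as you would atoms: IE_2 generally rises across a period (higher Z_eff) and falls down a group (larger shell), subject to the usual subshell exceptions.
Valence configurations: O⁺ [He]2s²2p³, Be⁺ [He]2s¹, B⁺ [He]2s², P⁺ [Ne]3s²3p².
Approximate IE_2 values (kJ/mol): O 3388, Be 1757, B 2427, P 1907.
Hence IE_2: Be < P < B < O.

Be < P < B < O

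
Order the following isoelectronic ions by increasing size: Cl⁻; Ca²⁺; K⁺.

Ca²⁺, K⁺, Cl⁻

All of these have 18 electrons, so size is governed by nuclear charge alone: the more protons, the stronger the pull on the same electron cloud, and the smaller the ion.
Nuclear charges: Ca²⁺ (Z=20), K⁺ (Z=19), Cl⁻ (Z=17).
Smallest to largest: Ca²⁺ < K⁺ < Cl⁻.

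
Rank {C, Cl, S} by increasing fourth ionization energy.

Consider each +3 ion: C³⁺ still has 1 valence electron; Cl³⁺ still has 4 valence electrons; S³⁺ still has 3 valence electrons.
All are still removing valence electrons, so compare the +3 ions as you would atoms: IE_4 generally rises across a period (higher Z_eff) and falls down a group (larger shell), subject to the usual subshell exceptions.
Valence configurations: C³⁺ [He]2s¹, Cl³⁺ [Ne]3s²3p², S³⁺ [Ne]3s²3p¹.
The numbers (kJ/mol): C 6223, Cl 5159, S 4556.
Overall IE_4 order: S < Cl < C.

S < Cl < C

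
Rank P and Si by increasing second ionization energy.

Si < P

The second ionization energy removes an electron from the +1 ion. For each element: P⁺ still has 4 valence electrons; Si⁺ still has 3 valence electrons.
All are still removing valence electrons, so compare the +1 ions as you would atoms: IE_2 generally rises across a period (higher Z_eff) and falls down a group (larger shell), subject to the usual subshell exceptions.
Valence configurations: P⁺ [Ne]3s²3p², Si⁺ [Ne]3s²3p¹.
Approximate IE_2 values (kJ/mol): P 1907, Si 1577.
So the second ionization energies run Si < P.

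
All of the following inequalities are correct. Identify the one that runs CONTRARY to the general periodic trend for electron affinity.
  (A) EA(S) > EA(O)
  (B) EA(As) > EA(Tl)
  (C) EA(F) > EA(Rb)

The general trend: electron affinity increases across a period and decreases down a group.
(A) S (period 3, group 16) vs O (period 2, group 16): the stated order contradicts the simple trend.
(B) As (period 4, group 15) vs Tl (period 6, group 13): the stated order agrees with the simple trend.
(C) F (period 2, group 17) vs Rb (period 5, group 1): the stated order agrees with the simple trend.
The exception is (A): the compact 2p subshell of O repels the added electron more than S's larger 3p does.

(A)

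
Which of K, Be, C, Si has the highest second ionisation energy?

K

Consider each +1 ion: K⁺ is the bare [Ar] core; Be⁺ still has 1 valence electron; C⁺ still has 3 valence electrons; Si⁺ still has 3 valence electrons.
Pulling an electron out of a noble-gas core costs far more than removing a remaining valence electron, so K sits at the high end of IE_2.
Valence configurations: Be⁺ [He]2s¹, C⁺ [He]2s²2p¹, Si⁺ [Ne]3s²3p¹.
Tabulated IE_2 (kJ/mol): K 3052, Be 1757, C 2353, Si 1577.
So the second ionization energies run Si < Be < C < K.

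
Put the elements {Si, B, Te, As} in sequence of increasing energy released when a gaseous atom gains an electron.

B is in period 2, group 13; Si is in period 3, group 14; As is in period 4, group 15; Te is in period 5, group 16.
Atoms with high Z_eff and room in the valence shell (especially the halogens) have the most exothermic electron affinities.
A diagonal step moves right (one effect) and down (the opposite effect) at once.
As > B: period and group pull opposite ways; the across-period shift dominates (78 vs 27 kJ/mol).
Si > As: period and group pull opposite ways; the down-group shift dominates (134 vs 78 kJ/mol).
Te > Si: period and group pull opposite ways; the across-period shift dominates (190 vs 134 kJ/mol).
Approximate values (kJ/mol): B 27, Si 134, As 78, Te 190.
So from lowest to highest: B < As < Si < Te.

B < As < Si < Te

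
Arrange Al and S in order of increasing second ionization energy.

Al, S

Consider each +1 ion: Al⁺ still has 2 valence electrons; S⁺ still has 5 valence electrons.
All are still removing valence electrons, so compare the +1 ions as you would atoms: IE_2 generally rises across a period (higher Z_eff) and falls down a group (larger shell), subject to the usual subshell exceptions.
Valence configurations: Al⁺ [Ne]3s², S⁺ [Ne]3s²3p³.
Tabulated IE_2 (kJ/mol): Al 1817, S 2252.
So the second ionization energies run Al < S.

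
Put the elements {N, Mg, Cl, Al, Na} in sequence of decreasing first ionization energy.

N > Cl > Mg > Al > Na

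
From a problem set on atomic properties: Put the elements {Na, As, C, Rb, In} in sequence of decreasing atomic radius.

Moving right in a period, electrons are added to the same shell under a stronger nuclear pull, so atoms get smaller; moving down, a new shell is opened and atoms get larger.
Here both period and group differ, so the two effects have to be weighed against each other.
As > C: the two effects oppose for this pair; the down-group effect wins (121 vs 75 pm).
In > As: both effects reinforce here, so In is clearly the larger of the two.
Na > In: period and group pull opposite ways; the across-period shift dominates (155 vs 142 pm).
Rb > Na: they share group 1; the group trend gives Rb the larger value.
Approximate values (pm): C 75, Na 155, As 121, Rb 210, In 142.
So from largest to smallest: Rb > Na > In > As > C.

Rb > Na > In > As > C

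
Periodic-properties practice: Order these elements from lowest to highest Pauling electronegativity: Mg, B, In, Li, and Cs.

Electronegativity increases across a period and decreases down a group, tracking effective nuclear charge and atomic size.
Neither a single period nor a single group — weigh both effects.
Li > Cs: they share group 1; the group trend gives Li the larger value.
Mg > Li: the two effects oppose for this pair; the across-period effect wins (1.31 vs 0.98).
In > Mg: the two effects oppose for this pair; the across-period effect wins (1.78 vs 1.31).
B > In: they share group 13; the group trend gives B the larger value.
Tabulated electronegativity (Pauling): Li 0.98, B 2.04, Mg 1.31, In 1.78, Cs 0.79.
So from lowest to highest: Cs < Li < Mg < In < B.

Cs < Li < Mg < In < B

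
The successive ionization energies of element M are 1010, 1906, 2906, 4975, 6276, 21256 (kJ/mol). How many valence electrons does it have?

5

Look for the largest jump between consecutive ionization energies: IE6/IE5 ≈ 3.4, far larger than any earlier ratio.
That jump marks the point where a core electron is being removed. So the atom has 5 valence electrons.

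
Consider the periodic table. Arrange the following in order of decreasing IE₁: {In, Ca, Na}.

Ca > In > Na

Na is in period 3, group 1; Ca is in period 4, group 2; In is in period 5, group 13.
First ionization energy rises across a period (greater Z_eff holds electrons more tightly) and falls down a group (valence electrons are farther from the nucleus).
These sit on a diagonal, where the across-period and down-group effects partly cancel.
In > Na: period and group pull opposite ways; the across-period shift dominates (558 vs 496 kJ/mol).
Ca > In: the two effects oppose for this pair; the down-group effect wins (590 vs 558 kJ/mol).
Approximate values (kJ/mol): Na 496, Ca 590, In 558.
So from highest to lowest: Ca > In > Na.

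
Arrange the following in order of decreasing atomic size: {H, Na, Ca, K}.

K > Ca > Na > H

H is in period 1, group 1; Na is in period 3, group 1; K is in period 4, group 1; Ca is in period 4, group 2.
Moving right in a period, electrons are added to the same shell under a stronger nuclear pull, so atoms get smaller; moving down, a new shell is opened and atoms get larger.
These span different periods and groups, so the two trends combine.
Na > H: Na sits below H in group 1, so the down-group effect alone puts Na larger.
Ca > Na: period and group pull opposite ways; the down-group shift dominates (171 vs 155 pm).
K > Ca: both are in period 4; the period trend gives K the larger value.
Tabulated atomic radius (pm): H 32, Na 155, K 196, Ca 171.
So from largest to smallest: K > Ca > Na > H.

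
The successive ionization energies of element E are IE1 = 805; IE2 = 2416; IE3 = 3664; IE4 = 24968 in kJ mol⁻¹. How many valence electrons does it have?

3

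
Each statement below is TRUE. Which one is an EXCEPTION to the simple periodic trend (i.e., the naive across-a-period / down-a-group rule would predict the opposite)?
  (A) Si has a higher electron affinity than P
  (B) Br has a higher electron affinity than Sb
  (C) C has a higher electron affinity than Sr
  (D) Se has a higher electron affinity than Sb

The general trend: electron affinity increases across a period and decreases down a group.
(A) Si (period 3, group 14) vs P (period 3, group 15): the stated order contradicts the simple trend.
(B) Br (period 4, group 17) vs Sb (period 5, group 15): the stated order agrees with the simple trend.
(C) C (period 2, group 14) vs Sr (period 5, group 2): the stated order agrees with the simple trend.
(D) Se (period 4, group 16) vs Sb (period 5, group 15): the stated order agrees with the simple trend.
The exception is (A): adding an electron to P's half-filled 3p³ is unfavourable, so Si (3p²) has the more exothermic EA.

(A)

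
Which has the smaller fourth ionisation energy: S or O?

After 3 electrons have been removed, what remains? S³⁺ still has 3 valence electrons; O³⁺ still has 3 valence electrons.
All are still removing valence electrons, so compare the +3 ions as you would atoms: IE_4 generally rises across a period (higher Z_eff) and falls down a group (larger shell), subject to the usual subshell exceptions.
Valence configurations: S³⁺ [Ne]3s²3p¹, O³⁺ [He]2s²2p¹.
Approximate IE_4 values (kJ/mol): S 4556, O 7469.
So the fourth ionization energies run S < O.

S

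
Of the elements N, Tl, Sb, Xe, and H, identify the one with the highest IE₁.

N

H is in period 1, group 1; N is in period 2, group 15; Sb is in period 5, group 15; Xe is in period 5, group 18; Tl is in period 6, group 13.
Across a period the outer electron is held more tightly (higher IE₁); down a group it sits in a higher shell, more shielded, and comes off more easily.
Neither a single period nor a single group — weigh both effects.
Sb > Tl: both effects reinforce here, so Sb is clearly the higher of the two.
Xe > Sb: both are in period 5; the period trend gives Xe the larger value.
H > Xe: period and group pull opposite ways; the down-group shift dominates (1312 vs 1170 kJ/mol).
N > H: period and group pull opposite ways; the across-period shift dominates (1402 vs 1312 kJ/mol).
Tabulated first ionization energy (kJ/mol): H 1312, N 1402, Sb 831, Xe 1170, Tl 589.
The highest IE₁ among these belongs to N.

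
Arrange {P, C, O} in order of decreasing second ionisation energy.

The second ionization energy removes an electron from the +1 ion. For each element: P⁺ still has 4 valence electrons; C⁺ still has 3 valence electrons; O⁺ still has 5 valence electrons.
All are still removing valence electrons, so compare the +1 ions as you would atoms: IE_2 generally rises across a period (higher Z_eff) and falls down a group (larger shell), subject to the usual subshell exceptions.
Valence configurations: P⁺ [Ne]3s²3p², C⁺ [He]2s²2p¹, O⁺ [He]2s²2p³.
Approximate IE_2 values (kJ/mol): P 1907, C 2353, O 3388.
So the second ionization energies run P < C < O.

O > C > P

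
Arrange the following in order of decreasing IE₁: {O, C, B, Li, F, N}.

F, N, O, C, B, Li

IE₁ increases left→right with effective nuclear charge and decreases top→bottom as the valence shell moves farther out.
All lie in period 2; the across-period trend (first ionization energy increases left to right) applies, with the exception below.
Note the exception: N has a higher first ionization energy than O, contrary to the simple trend — pairing an electron in O's 2p⁴ costs repulsion energy, so O ionizes more easily than half-filled N (2p³).
Approximate values (kJ/mol): Li 520, B 801, C 1086, N 1402, O 1314, F 1681.
So from highest to lowest: F > N > O > C > B > Li.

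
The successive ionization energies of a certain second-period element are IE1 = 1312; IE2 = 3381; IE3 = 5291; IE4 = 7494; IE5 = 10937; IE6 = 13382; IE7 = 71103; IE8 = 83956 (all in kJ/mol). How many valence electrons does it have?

Look for the largest jump between consecutive ionization energies: IE7/IE6 ≈ 5.3, far larger than any earlier ratio.
That jump marks the point where a core electron is being removed. So the atom has 6 valence electrons.

6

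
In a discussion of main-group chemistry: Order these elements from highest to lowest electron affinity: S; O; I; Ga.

O is in period 2, group 16; S is in period 3, group 16; Ga is in period 4, group 13; I is in period 5, group 17.
Atoms with high Z_eff and room in the valence shell (especially the halogens) have the most exothermic electron affinities.
These span different periods and groups, so the two trends combine.
O > Ga: both effects reinforce here, so O is clearly the higher of the two.
S > O: this pair runs against the simple trend — see the exception note.
I > S: the two effects oppose for this pair; the across-period effect wins (295 vs 200 kJ/mol).
Note the exception: S has a higher electron affinity than O, contrary to the simple trend — the compact 2p subshell of O repels the added electron more than S's larger 3p does.
Approximate values (kJ/mol): O 141, S 200, Ga 29, I 295.
So from highest to lowest: I > S > O > Ga.

I > S > O > Ga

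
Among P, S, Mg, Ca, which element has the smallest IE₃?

The third ionization energy removes an electron from the +2 ion. For each element: P²⁺ still has 3 valence electrons; S²⁺ still has 4 valence electrons; Mg²⁺ is the bare [Ne] core; Ca²⁺ is the bare [Ar] core.
Breaking into a closed-shell core is much more expensive than removing a leftover valence electron — Ca and Mg have the largest IE_3 here.
Valence configurations: P²⁺ [Ne]3s²3p¹, S²⁺ [Ne]3s²3p².
The numbers (kJ/mol): P 2914, S 3357, Mg 7733, Ca 4912.
So the third ionization energies run P < S < Ca < Mg.

P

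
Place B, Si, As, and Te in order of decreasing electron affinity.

Electron affinity generally becomes more exothermic across a period toward the halogens and less exothermic down a group.
A diagonal step moves right (one effect) and down (the opposite effect) at once.
As > B: period and group pull opposite ways; the across-period shift dominates (78 vs 27 kJ/mol).
Si > As: the two effects oppose for this pair; the down-group effect wins (134 vs 78 kJ/mol).
Te > Si: period and group pull opposite ways; the across-period shift dominates (190 vs 134 kJ/mol).
Tabulated electron affinity (kJ/mol): B 27, Si 134, As 78, Te 190.
So from highest to lowest: Te > Si > As > B.

Te > Si > As > B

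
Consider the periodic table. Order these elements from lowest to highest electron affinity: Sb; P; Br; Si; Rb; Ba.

Ba, Rb, P, Sb, Si, Br

Si is in period 3, group 14; P is in period 3, group 15; Br is in period 4, group 17; Rb is in period 5, group 1; Sb is in period 5, group 15; Ba is in period 6, group 2.
Adding an electron releases more energy for atoms nearer the top right (short of the noble gases).
Neither a single period nor a single group — weigh both effects.
Rb > Ba: period and group pull opposite ways; the down-group shift dominates (47 vs 14 kJ/mol).
P > Rb: relative to Rb, both the across-period and down-group shifts push P's electron affinity up.
Sb > P: this pair runs against the simple trend — see the exception note.
Si > Sb: period and group pull opposite ways; the down-group shift dominates (134 vs 103 kJ/mol).
Br > Si: period and group pull opposite ways; the across-period shift dominates (325 vs 134 kJ/mol).
Note the exception: Sb has a higher electron affinity than P, contrary to the simple trend — both are half-filled np³, but the pairing/repulsion penalty for the added electron shrinks as the p orbitals become larger and more diffuse down the group, and for Sb that outweighs the weaker nuclear attraction.
Note the exception: Si has a higher electron affinity than P, contrary to the simple trend — adding an electron to P's half-filled 3p³ is unfavourable, so Si (3p²) has the more exothermic EA.
Tabulated electron affinity (kJ/mol): Si 134, P 72, Br 325, Rb 47, Sb 103, Ba 14.
So from lowest to highest: Ba < Rb < P < Sb < Si < Br.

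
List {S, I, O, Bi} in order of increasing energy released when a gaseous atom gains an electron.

Electron affinity generally becomes more exothermic across a period toward the halogens and less exothermic down a group.
Neither a single period nor a single group — weigh both effects.
O > Bi: both effects reinforce here, so O is clearly the higher of the two.
S > O: this pair runs against the simple trend — see the exception note.
I > S: period and group pull opposite ways; the across-period shift dominates (295 vs 200 kJ/mol).
Note the exception: S has a higher electron affinity than O, contrary to the simple trend — the compact 2p subshell of O repels the added electron more than S's larger 3p does.
For reference (kJ/mol): O 141, S 200, I 295, Bi 91.
So from lowest to highest: Bi < O < S < I.

Bi < O < S < I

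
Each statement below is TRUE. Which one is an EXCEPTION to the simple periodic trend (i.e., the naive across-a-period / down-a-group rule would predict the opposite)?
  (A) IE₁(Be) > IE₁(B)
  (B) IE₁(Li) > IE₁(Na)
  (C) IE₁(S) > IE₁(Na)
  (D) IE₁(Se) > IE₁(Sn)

(A)

The general trend: IE₁ increases across a period and decreases down a group.
(A) Be (period 2, group 2) vs B (period 2, group 13): the stated order contradicts the simple trend.
(B) Li (period 2, group 1) vs Na (period 3, group 1): the stated order agrees with the simple trend.
(C) S (period 3, group 16) vs Na (period 3, group 1): the stated order agrees with the simple trend.
(D) Se (period 4, group 16) vs Sn (period 5, group 14): the stated order agrees with the simple trend.
The exception is (A): removing B's lone 2p electron is easier than breaking Be's filled 2s².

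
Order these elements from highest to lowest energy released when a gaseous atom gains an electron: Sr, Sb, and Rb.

Sb > Rb > Sr

Rb is in period 5, group 1; Sr is in period 5, group 2; Sb is in period 5, group 15.
Electron affinity generally becomes more exothermic across a period toward the halogens and less exothermic down a group.
All lie in period 5; the across-period trend (electron affinity increases left to right) applies, with the exception below.
Note the exception: Rb has a higher electron affinity than Sr, contrary to the simple trend — adding an electron to Sr (ns²) has to open a new, higher-energy np subshell, which is unfavourable.
Tabulated electron affinity (kJ/mol): Rb 47, Sr 5, Sb 103.
So from highest to lowest: Sb > Rb > Sr.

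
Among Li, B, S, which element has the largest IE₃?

Li

IE_3 is the cost of taking one more electron from the +2 cation: Li²⁺ is already 1 electron into the core; B²⁺ still has 1 valence electron; S²⁺ still has 4 valence electrons.
Core electrons are held far more tightly than valence electrons, so Li tops the IE_3 order.
Valence configurations: B²⁺ [He]2s¹, S²⁺ [Ne]3s²3p².
Tabulated IE_3 (kJ/mol): Li 11815, B 3660, S 3357.
Hence IE_3: S < B < Li.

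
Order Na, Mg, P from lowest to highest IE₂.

The second ionization energy removes an electron from the +1 ion. For each element: Na⁺ is the bare [Ne] core; Mg⁺ still has 1 valence electron; P⁺ still has 4 valence electrons.
Breaking into a closed-shell core is much more expensive than removing a leftover valence electron — Na has the largest IE_2 here.
Valence configurations: Mg⁺ [Ne]3s¹, P⁺ [Ne]3s²3p².
Approximate IE_2 values (kJ/mol): Na 4562, Mg 1451, P 1907.
So the second ionization energies run Mg < P < Na.

Mg < P < Na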